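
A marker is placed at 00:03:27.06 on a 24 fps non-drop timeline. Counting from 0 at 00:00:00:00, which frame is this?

Total seconds to the label: (0 × 3600 + 3 × 60 + 27) = 207.
Frame index = 207 × 24 + 6 = 4974.

4974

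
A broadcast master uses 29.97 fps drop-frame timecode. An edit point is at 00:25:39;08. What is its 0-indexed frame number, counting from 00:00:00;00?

Complete 10-minute blocks: 2, each 17982 frames → 35964.
Remaining 5 whole minutes in the current block: 1800 + 4 × 1798 = 8992 frames.
Within the current minute: 39 × 30 + 8 − 2 = 1176 (labels ;00/;01 skipped at this minute). Total = 35964 + 8992 + 1176 = 46132.

46132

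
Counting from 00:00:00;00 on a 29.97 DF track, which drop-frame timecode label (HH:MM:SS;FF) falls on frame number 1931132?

Ten DF minutes hold 17982 frames, so frame 1931132 lies in block 107 (frames 1924074–1942055) with 7058 frames into that block.
The block's first minute is 1800 frames and the rest 1798 each; 7058 frames reaches minute 3, so 107 × 18 + 3 × 2 = 1932 labels have been skipped so far.
Adding those back, label number 1931132 + 1932 = 1933064 at 30 labels/s is 64435 s + 14 f = 17 h 53 min 55 s frame 14, i.e. 17:53:55;14.

17:53:55;14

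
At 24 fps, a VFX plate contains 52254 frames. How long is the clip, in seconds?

Running time = 52254 / (24) = 2177.25 s.

2177.25 seconds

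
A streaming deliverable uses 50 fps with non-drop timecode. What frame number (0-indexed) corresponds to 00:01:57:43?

5893

Total seconds to the label: (0 × 3600 + 1 × 60 + 57) = 117.
Frame index = 117 × 50 + 43 = 5893.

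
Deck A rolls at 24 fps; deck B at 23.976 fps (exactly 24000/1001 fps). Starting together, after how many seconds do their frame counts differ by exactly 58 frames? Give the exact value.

29029/12 seconds

The gap grows by |24000/1001 − 24| = 24/1001 frames per second.
Time for a 58-frame gap: 58 ÷ (24/1001) = 29029/12 s.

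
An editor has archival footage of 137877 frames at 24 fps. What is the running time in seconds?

Running time = 137877 / (24) = 5744.875 s.

5744.875 seconds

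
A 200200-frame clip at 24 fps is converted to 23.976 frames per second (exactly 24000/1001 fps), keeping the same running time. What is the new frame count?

Target frames = source frames × (target rate / source rate) = 200200 × (24000/1001)/(24) = 200200 × 1000/1001 = 200000.

200000 frames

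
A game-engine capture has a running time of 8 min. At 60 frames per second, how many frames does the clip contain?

8 min = 480 s.
Frames = 480 × 60 = 28800.

28800 frames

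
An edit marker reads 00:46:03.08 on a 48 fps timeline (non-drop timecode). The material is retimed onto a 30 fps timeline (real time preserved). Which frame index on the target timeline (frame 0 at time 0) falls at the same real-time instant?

Source frame index: (0×3600 + 46×60 + 3) × 48 + 8 = 132632.
Real time: 132632 / (48) = 16579/6 s.
Target frame: (16579/6) × (30) = 82895.

frame 82895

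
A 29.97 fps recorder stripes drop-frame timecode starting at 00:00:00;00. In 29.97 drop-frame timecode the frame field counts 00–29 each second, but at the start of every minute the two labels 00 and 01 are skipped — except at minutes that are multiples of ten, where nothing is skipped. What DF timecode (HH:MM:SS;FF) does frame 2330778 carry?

Ten DF minutes hold 17982 frames, so frame 2330778 lies in block 129 (frames 2319678–2337659) with 11100 frames into that block.
The block's first minute is 1800 frames and the rest 1798 each; 11100 frames reaches minute 6, so 129 × 18 + 6 × 2 = 2334 labels have been skipped so far.
Adding those back, label number 2330778 + 2334 = 2333112 at 30 labels/s is 77770 s + 12 f = 21 h 36 min 10 s frame 12, i.e. 21:36:10;12.

21:36:10;12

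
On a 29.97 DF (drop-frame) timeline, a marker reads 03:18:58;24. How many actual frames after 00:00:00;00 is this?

Complete 10-minute blocks: 19, each 17982 frames → 341658.
Remaining 8 whole minutes in the current block: 1800 + 7 × 1798 = 14386 frames.
Within the current minute: 58 × 30 + 24 − 2 = 1762 (labels ;00/;01 skipped at this minute). Total = 341658 + 14386 + 1762 = 357806.

357806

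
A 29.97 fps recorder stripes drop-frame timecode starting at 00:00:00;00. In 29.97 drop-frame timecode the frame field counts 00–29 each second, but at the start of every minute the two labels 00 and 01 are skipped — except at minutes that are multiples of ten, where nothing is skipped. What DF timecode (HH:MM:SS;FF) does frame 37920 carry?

Each 10-minute DF block holds 10 × 60 × 30 − 9 × 2 = 17982 frames. 37920 ÷ 17982 → 2 full blocks, remainder 1956.
Within the partial block the first minute is 1800 frames and each further minute 1798, so 1 further minute boundary passed. Total skipped labels = 18 × 2 + 2 × 1 = 38.
Non-drop label index = 37920 + 38 = 37958; at 30 labels/s that is 00:21:05:08, i.e. DF 00:21:05;08.

00:21:05;08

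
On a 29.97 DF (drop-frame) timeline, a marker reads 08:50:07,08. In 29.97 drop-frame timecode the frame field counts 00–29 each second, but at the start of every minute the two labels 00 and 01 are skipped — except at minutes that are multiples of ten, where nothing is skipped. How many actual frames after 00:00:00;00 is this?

953264

Complete 10-minute blocks: 53, each 17982 frames → 953046.
Remaining 0 whole minutes in the current block: 0 frames.
Within the current minute: 7 × 30 + 8 = 218. Total = 953046 + 0 + 218 = 953264.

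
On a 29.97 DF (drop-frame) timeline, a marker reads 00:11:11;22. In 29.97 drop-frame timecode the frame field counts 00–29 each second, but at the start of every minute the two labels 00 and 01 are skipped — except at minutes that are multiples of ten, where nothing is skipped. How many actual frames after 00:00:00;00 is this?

20132

Complete 10-minute blocks: 1, each 17982 frames → 17982.
Remaining 1 whole minute in the current block: 1800 + 0 × 1798 = 1800 frames.
Within the current minute: 11 × 30 + 22 − 2 = 350 (labels ;00/;01 skipped at this minute). Total = 17982 + 1800 + 350 = 20132.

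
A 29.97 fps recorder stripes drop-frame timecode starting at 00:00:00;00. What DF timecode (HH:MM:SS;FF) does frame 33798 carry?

Ten DF minutes hold 17982 frames, so frame 33798 lies in block 1 (frames 17982–35963) with 15816 frames into that block.
The block's first minute is 1800 frames and the rest 1798 each; 15816 frames reaches minute 8, so 1 × 18 + 8 × 2 = 34 labels have been skipped so far.
Adding those back, label number 33798 + 34 = 33832 at 30 labels/s is 1127 s + 22 f = 0 h 18 min 47 s frame 22, i.e. 00:18:47;22.

00:18:47;22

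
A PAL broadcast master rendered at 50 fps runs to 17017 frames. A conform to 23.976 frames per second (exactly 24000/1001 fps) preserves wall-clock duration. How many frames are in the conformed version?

Target frames = source frames × (target rate / source rate) = 17017 × (24000/1001)/(50) = 17017 × 480/1001 = 8160.

8160 frames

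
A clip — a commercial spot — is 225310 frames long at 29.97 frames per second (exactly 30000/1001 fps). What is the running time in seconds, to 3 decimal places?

7517.844 seconds

Running time = 225310 × 1001/30000 = 22553531/3000 s ≈ 7517.844 s.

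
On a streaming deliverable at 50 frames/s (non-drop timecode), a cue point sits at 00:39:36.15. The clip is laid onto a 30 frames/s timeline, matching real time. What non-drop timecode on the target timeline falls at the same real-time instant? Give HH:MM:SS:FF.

Source frame index: (0×3600 + 39×60 + 36) × 50 + 15 = 118815.
Real time: 118815 / (50) = 23763/10 s.
Target frame: (23763/10) × (30) = 71289.
At 30 labels/s: frame 71289 → 00:39:36:09.

00:39:36:09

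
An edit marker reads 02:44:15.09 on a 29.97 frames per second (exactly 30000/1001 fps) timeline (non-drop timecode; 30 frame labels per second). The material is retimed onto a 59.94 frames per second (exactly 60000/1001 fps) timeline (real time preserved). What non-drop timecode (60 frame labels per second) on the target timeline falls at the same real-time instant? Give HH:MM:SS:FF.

02:44:15:18

Source frame index: (2×3600 + 44×60 + 15) × 30 + 9 = 295659.
Real time: 295659 / (30000/1001) = 98651553/10000 s.
Target frame: (98651553/10000) × (60000/1001) = 591318.
At 60 labels/s: frame 591318 → 02:44:15:18.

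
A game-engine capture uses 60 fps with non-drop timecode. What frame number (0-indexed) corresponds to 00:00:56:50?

Total seconds to the label: (0 × 3600 + 0 × 60 + 56) = 56.
Frame index = 56 × 60 + 50 = 3410.

frame 3410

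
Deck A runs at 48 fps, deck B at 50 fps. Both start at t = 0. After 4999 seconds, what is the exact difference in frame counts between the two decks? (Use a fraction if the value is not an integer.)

9998 frames

A emits 48 × 4999 = 239952 frames; B emits 50 × 4999 = 249950.
Difference = 9998 frames; B is ahead of A.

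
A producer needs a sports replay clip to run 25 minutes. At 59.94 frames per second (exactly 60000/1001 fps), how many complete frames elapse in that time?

25 min = 1500 s.
Frames = 1500 × 60000/1001 = 90000000/1001 ≈ 89910.0899.
Complete frames: 89910.

89910 frames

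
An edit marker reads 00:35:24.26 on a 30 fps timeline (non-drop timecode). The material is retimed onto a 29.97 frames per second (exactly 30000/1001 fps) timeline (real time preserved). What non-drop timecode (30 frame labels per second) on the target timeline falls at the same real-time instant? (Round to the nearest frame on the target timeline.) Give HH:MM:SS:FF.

Source frame index: (0×3600 + 35×60 + 24) × 30 + 26 = 63746.
Real time: 63746 / (30) = 31873/15 s.
Target frame: (31873/15) × (30000/1001) = 63746000/1001 ≈ 63682.318 → 63682.
At 30 labels/s: frame 63682 → 00:35:22:22.

00:35:22:22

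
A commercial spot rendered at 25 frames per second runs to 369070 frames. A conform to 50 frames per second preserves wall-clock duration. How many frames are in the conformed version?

738140 frames

Frames at target rate = 369070 × (50) / (25) = 738140.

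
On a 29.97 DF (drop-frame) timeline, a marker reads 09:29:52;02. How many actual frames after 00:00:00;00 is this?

1024736

Complete 10-minute blocks: 56, each 17982 frames → 1006992.
Remaining 9 whole minutes in the current block: 1800 + 8 × 1798 = 16184 frames.
Within the current minute: 52 × 30 + 2 − 2 = 1560 (labels ;00/;01 skipped at this minute). Total = 1006992 + 16184 + 1560 = 1024736.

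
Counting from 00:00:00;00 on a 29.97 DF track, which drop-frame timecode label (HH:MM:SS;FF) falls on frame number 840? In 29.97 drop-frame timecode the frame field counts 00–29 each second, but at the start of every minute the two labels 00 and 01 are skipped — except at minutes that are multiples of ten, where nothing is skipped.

Ten DF minutes hold 17982 frames, so frame 840 lies in block 0 (frames 0–17981) with 840 frames into that block.
The block's first minute is 1800 frames and the rest 1798 each; 840 frames reaches minute 0, so 0 × 18 + 0 × 2 = 0 labels have been skipped so far.
Adding those back, label number 840 + 0 = 840 at 30 labels/s is 28 s + 0 f = 0 h 0 min 28 s frame 0, i.e. 00:00:28;00.

00:00:28;00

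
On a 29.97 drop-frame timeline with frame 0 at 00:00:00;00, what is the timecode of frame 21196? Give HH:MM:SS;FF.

00:11:47;06

Ten DF minutes hold 17982 frames, so frame 21196 lies in block 1 (frames 17982–35963) with 3214 frames into that block.
The block's first minute is 1800 frames and the rest 1798 each; 3214 frames reaches minute 1, so 1 × 18 + 1 × 2 = 20 labels have been skipped so far.
Adding those back, label number 21196 + 20 = 21216 at 30 labels/s is 707 s + 6 f = 0 h 11 min 47 s frame 6, i.e. 00:11:47;06.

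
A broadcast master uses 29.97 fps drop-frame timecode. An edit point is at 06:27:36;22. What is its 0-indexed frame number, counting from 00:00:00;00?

Complete 10-minute blocks: 38, each 17982 frames → 683316.
Remaining 7 whole minutes in the current block: 1800 + 6 × 1798 = 12588 frames.
Within the current minute: 36 × 30 + 22 − 2 = 1100 (labels ;00/;01 skipped at this minute). Total = 683316 + 12588 + 1100 = 697004.

697004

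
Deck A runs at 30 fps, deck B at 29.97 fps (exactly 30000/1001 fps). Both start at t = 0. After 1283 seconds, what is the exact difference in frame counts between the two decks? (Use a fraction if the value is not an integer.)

38490/1001 frames

A emits 30 × 1283 = 38490 frames; B emits 30000/1001 × 1283 = 38490000/1001.
Difference = 38490/1001 frames (≈ 38.4515); B is behind A.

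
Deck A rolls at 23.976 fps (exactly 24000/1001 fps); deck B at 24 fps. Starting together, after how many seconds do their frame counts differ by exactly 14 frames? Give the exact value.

The gap grows by |24 − 24000/1001| = 24/1001 frames per second.
Time for a 14-frame gap: 14 ÷ (24/1001) = 7007/12 s.

7007/12 seconds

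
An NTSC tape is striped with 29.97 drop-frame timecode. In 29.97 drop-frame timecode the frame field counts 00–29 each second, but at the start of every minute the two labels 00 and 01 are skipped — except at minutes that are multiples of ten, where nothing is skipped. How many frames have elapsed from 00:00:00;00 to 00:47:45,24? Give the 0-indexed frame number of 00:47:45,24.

85888

Complete 10-minute blocks: 4, each 17982 frames → 71928.
Remaining 7 whole minutes in the current block: 1800 + 6 × 1798 = 12588 frames.
Within the current minute: 45 × 30 + 24 − 2 = 1372 (labels ;00/;01 skipped at this minute). Total = 71928 + 12588 + 1372 = 85888.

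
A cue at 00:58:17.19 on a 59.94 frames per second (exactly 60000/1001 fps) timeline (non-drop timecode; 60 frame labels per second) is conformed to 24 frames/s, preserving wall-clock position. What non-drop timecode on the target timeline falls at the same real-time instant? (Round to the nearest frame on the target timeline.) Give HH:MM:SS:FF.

00:58:20:20

Source frame index: (0×3600 + 58×60 + 17) × 60 + 19 = 209839.
Real time: 209839 / (60000/1001) = 210048839/60000 s.
Target frame: (210048839/60000) × (24) = 210048839/2500 ≈ 84019.536 → 84020.
At 24 labels/s: frame 84020 → 00:58:20:20.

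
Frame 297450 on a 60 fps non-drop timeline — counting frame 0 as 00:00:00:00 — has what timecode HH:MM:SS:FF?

01:22:37:30

297450 ÷ 60 = 4957 full seconds, remainder 30 frames.
4957 s = 1 h 22 min 37 s.
Timecode: 01:22:37:30.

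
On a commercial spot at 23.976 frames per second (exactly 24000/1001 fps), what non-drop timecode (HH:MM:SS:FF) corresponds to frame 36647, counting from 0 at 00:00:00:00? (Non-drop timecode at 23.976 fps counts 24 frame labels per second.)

36647 ÷ 24 = 1526 full seconds, remainder 23 frames.
1526 s = 0 h 25 min 26 s.
Timecode: 00:25:26:23.

00:25:26:23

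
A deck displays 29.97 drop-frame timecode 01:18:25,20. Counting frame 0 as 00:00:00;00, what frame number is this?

141028

Complete 10-minute blocks: 7, each 17982 frames → 125874.
Remaining 8 whole minutes in the current block: 1800 + 7 × 1798 = 14386 frames.
Within the current minute: 25 × 30 + 20 − 2 = 768 (labels ;00/;01 skipped at this minute). Total = 125874 + 14386 + 768 = 141028.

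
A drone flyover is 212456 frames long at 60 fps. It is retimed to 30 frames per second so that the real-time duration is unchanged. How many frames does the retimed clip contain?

106228 frames

Target frames = source frames × (target rate / source rate) = 212456 × (30)/(60) = 212456 × 1/2 = 106228.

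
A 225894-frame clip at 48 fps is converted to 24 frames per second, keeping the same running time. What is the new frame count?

Target frames = source frames × (target rate / source rate) = 225894 × (24)/(48) = 225894 × 1/2 = 112947.

112947 frames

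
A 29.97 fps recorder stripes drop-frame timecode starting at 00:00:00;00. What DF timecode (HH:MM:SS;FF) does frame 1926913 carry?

17:51:34;21

Ten DF minutes hold 17982 frames, so frame 1926913 lies in block 107 (frames 1924074–1942055) with 2839 frames into that block.
The block's first minute is 1800 frames and the rest 1798 each; 2839 frames reaches minute 1, so 107 × 18 + 1 × 2 = 1928 labels have been skipped so far.
Adding those back, label number 1926913 + 1928 = 1928841 at 30 labels/s is 64294 s + 21 f = 17 h 51 min 34 s frame 21, i.e. 17:51:34;21.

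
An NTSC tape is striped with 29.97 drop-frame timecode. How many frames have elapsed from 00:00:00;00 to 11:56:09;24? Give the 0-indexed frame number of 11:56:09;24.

As if non-drop at 30 labels/s: (11 × 3600 + 56 × 60 + 9) × 30 + 24 = 1289094.
Minute boundaries passed: 716; those not divisible by 10: 716 − 71 = 645; dropped labels = 2 × 645 = 1290.
Actual frame index = 1289094 − 1290 = 1287804.

1287804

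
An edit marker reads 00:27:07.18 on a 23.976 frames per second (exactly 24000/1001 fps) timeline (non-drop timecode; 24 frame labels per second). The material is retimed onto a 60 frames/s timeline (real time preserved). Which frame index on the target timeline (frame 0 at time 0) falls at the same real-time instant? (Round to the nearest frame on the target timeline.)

frame 97763

Source frame index: (0×3600 + 27×60 + 7) × 24 + 18 = 39066.
Real time: 39066 / (24000/1001) = 6517511/4000 s.
Target frame: (6517511/4000) × (60) = 19552533/200 ≈ 97762.665 → 97763.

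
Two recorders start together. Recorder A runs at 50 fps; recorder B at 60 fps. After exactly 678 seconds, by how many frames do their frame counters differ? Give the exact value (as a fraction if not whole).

A emits 50 × 678 = 33900 frames; B emits 60 × 678 = 40680.
Difference = 6780 frames; B is ahead of A.

6780 frames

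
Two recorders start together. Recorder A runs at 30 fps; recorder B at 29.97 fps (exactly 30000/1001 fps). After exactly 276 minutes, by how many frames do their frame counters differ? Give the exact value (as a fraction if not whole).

496800/1001 frames

276 min = 16560 s.
A emits 30 × 16560 = 496800 frames; B emits 30000/1001 × 16560 = 496800000/1001.
Difference = 496800/1001 frames (≈ 496.3037); B is behind A.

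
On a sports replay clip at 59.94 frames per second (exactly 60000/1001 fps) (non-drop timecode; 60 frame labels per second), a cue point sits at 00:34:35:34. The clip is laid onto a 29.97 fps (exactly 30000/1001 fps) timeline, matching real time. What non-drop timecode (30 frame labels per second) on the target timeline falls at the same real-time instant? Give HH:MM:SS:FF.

00:34:35:17

Source frame index: (0×3600 + 34×60 + 35) × 60 + 34 = 124534.
Real time: 124534 / (60000/1001) = 62329267/30000 s.
Target frame: (62329267/30000) × (30000/1001) = 62267.
At 30 labels/s: frame 62267 → 00:34:35:17.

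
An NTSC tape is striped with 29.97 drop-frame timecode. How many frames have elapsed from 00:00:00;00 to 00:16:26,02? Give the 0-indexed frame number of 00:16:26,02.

Complete 10-minute blocks: 1, each 17982 frames → 17982.
Remaining 6 whole minutes in the current block: 1800 + 5 × 1798 = 10790 frames.
Within the current minute: 26 × 30 + 2 − 2 = 780 (labels ;00/;01 skipped at this minute). Total = 17982 + 10790 + 780 = 29552.

29552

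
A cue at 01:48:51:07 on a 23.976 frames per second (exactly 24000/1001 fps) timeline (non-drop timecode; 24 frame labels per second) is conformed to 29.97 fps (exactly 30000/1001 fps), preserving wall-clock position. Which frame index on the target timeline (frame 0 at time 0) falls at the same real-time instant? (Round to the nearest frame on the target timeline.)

frame 195939

Source frame index: (1×3600 + 48×60 + 51) × 24 + 7 = 156751.
Real time: 156751 / (24000/1001) = 156907751/24000 s.
Target frame: (156907751/24000) × (30000/1001) = 783755/4 ≈ 195938.750 → 195939.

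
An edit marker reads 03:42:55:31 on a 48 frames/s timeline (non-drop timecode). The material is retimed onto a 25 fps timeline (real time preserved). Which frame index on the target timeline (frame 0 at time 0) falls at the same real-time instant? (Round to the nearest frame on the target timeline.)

frame 334391

Source frame index: (3×3600 + 42×60 + 55) × 48 + 31 = 642031.
Real time: 642031 / (48) = 642031/48 s.
Target frame: (642031/48) × (25) = 16050775/48 ≈ 334391.146 → 334391.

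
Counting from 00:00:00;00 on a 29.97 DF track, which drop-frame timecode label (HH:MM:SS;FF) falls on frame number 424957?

03:56:19;13

Each 10-minute DF block holds 10 × 60 × 30 − 9 × 2 = 17982 frames. 424957 ÷ 17982 → 23 full blocks, remainder 11371.
Within the partial block the first minute is 1800 frames and each further minute 1798, so 6 further minute boundaries passed. Total skipped labels = 18 × 23 + 2 × 6 = 426.
Non-drop label index = 424957 + 426 = 425383; at 30 labels/s that is 03:56:19:13, i.e. DF 03:56:19;13.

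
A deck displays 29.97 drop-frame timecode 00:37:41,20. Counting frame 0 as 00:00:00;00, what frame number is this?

Complete 10-minute blocks: 3, each 17982 frames → 53946.
Remaining 7 whole minutes in the current block: 1800 + 6 × 1798 = 12588 frames.
Within the current minute: 41 × 30 + 20 − 2 = 1248 (labels ;00/;01 skipped at this minute). Total = 53946 + 12588 + 1248 = 67782.

67782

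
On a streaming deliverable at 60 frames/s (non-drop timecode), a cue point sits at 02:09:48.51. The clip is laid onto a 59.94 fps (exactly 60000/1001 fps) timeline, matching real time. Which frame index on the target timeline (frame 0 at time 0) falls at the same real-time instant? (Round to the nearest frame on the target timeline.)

frame 466864

Source frame index: (2×3600 + 9×60 + 48) × 60 + 51 = 467331.
Real time: 467331 / (60) = 155777/20 s.
Target frame: (155777/20) × (60000/1001) = 467331000/1001 ≈ 466864.136 → 466864.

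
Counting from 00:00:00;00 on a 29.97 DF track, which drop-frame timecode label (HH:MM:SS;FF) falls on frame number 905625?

08:23:37;21

Ten DF minutes hold 17982 frames, so frame 905625 lies in block 50 (frames 899100–917081) with 6525 frames into that block.
The block's first minute is 1800 frames and the rest 1798 each; 6525 frames reaches minute 3, so 50 × 18 + 3 × 2 = 906 labels have been skipped so far.
Adding those back, label number 905625 + 906 = 906531 at 30 labels/s is 30217 s + 21 f = 8 h 23 min 37 s frame 21, i.e. 08:23:37;21.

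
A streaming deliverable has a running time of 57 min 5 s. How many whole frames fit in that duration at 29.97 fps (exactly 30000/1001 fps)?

102647 frames

57 min 5 s = 3425 s.
Frames = 3425 × 30000/1001 = 102750000/1001 ≈ 102647.3526.
Complete frames: 102647.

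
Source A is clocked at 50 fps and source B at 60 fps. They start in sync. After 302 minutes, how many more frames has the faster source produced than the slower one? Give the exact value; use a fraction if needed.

302 min = 18120 s.
A emits 50 × 18120 = 906000 frames; B emits 60 × 18120 = 1087200.
Difference = 181200 frames; B is ahead of A.

181200 frames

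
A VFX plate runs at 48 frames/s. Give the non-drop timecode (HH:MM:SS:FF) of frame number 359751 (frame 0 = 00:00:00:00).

359751 ÷ 48 = 7494 full seconds, remainder 39 frames.
7494 s = 2 h 4 min 54 s.
Timecode: 02:04:54:39.

02:04:54:39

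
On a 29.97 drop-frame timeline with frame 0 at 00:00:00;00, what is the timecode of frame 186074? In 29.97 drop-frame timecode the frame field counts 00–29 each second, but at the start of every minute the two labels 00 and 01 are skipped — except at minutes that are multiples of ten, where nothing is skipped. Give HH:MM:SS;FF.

01:43:28;20

Each 10-minute DF block holds 10 × 60 × 30 − 9 × 2 = 17982 frames. 186074 ÷ 17982 → 10 full blocks, remainder 6254.
Within the partial block the first minute is 1800 frames and each further minute 1798, so 3 further minute boundaries passed. Total skipped labels = 18 × 10 + 2 × 3 = 186.
Non-drop label index = 186074 + 186 = 186260; at 30 labels/s that is 01:43:28:20, i.e. DF 01:43:28;20.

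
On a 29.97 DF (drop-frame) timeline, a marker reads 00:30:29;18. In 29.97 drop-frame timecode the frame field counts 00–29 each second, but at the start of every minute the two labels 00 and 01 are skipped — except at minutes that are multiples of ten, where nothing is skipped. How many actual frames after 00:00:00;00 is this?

54834

Complete 10-minute blocks: 3, each 17982 frames → 53946.
Remaining 0 whole minutes in the current block: 0 frames.
Within the current minute: 29 × 30 + 18 = 888. Total = 53946 + 0 + 888 = 54834.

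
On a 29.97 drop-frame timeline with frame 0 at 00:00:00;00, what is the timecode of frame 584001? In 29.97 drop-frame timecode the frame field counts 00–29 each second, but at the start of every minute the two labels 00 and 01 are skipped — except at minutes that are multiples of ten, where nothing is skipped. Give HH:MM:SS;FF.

05:24:46;05

Ten DF minutes hold 17982 frames, so frame 584001 lies in block 32 (frames 575424–593405) with 8577 frames into that block.
The block's first minute is 1800 frames and the rest 1798 each; 8577 frames reaches minute 4, so 32 × 18 + 4 × 2 = 584 labels have been skipped so far.
Adding those back, label number 584001 + 584 = 584585 at 30 labels/s is 19486 s + 5 f = 5 h 24 min 46 s frame 5, i.e. 05:24:46;05.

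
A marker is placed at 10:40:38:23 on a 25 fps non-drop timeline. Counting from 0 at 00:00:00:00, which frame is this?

960973

Total seconds to the label: (10 × 3600 + 40 × 60 + 38) = 38438.
Frame index = 38438 × 25 + 23 = 960973.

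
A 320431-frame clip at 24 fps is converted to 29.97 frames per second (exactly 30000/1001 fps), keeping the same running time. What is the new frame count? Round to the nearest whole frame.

Frames at target rate = 320431 × (30000/1001) / (24) = 400538750/1001 ≈ 400138.611.
Nearest whole frame: 400139.

400139 frames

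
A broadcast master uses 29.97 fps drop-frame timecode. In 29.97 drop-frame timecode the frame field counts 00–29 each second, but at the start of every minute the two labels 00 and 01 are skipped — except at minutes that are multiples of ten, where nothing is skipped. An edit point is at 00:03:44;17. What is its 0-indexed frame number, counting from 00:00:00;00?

Complete 10-minute blocks: 0, each 17982 frames → 0.
Remaining 3 whole minutes in the current block: 1800 + 2 × 1798 = 5396 frames.
Within the current minute: 44 × 30 + 17 − 2 = 1335 (labels ;00/;01 skipped at this minute). Total = 0 + 5396 + 1335 = 6731.

6731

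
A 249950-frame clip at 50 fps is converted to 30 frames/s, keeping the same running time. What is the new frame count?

149970 frames

Target frames = source frames × (target rate / source rate) = 249950 × (30)/(50) = 249950 × 3/5 = 149970.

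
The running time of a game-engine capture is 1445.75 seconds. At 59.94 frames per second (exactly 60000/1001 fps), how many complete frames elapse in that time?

86658 frames

Frames = 1445.75 × 60000/1001 = 86745000/1001 ≈ 86658.3417.
Complete frames: 86658.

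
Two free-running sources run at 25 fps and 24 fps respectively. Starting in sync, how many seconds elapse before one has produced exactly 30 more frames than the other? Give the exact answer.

30 seconds

The gap grows by |24 − 25| = 1 frame per second.
Time for a 30-frame gap: 30 ÷ (1) = 30 s.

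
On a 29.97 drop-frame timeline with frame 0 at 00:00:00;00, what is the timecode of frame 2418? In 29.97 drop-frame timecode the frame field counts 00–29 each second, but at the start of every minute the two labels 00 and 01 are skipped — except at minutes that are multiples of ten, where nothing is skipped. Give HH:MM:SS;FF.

00:01:20;20

Each 10-minute DF block holds 10 × 60 × 30 − 9 × 2 = 17982 frames. 2418 ÷ 17982 → 0 full blocks, remainder 2418.
Within the partial block the first minute is 1800 frames and each further minute 1798, so 1 further minute boundary passed. Total skipped labels = 18 × 0 + 2 × 1 = 2.
Non-drop label index = 2418 + 2 = 2420; at 30 labels/s that is 00:01:20:20, i.e. DF 00:01:20;20.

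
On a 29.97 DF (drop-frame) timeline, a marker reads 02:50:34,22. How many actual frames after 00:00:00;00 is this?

306736

Complete 10-minute blocks: 17, each 17982 frames → 305694.
Remaining 0 whole minutes in the current block: 0 frames.
Within the current minute: 34 × 30 + 22 = 1042. Total = 305694 + 0 + 1042 = 306736.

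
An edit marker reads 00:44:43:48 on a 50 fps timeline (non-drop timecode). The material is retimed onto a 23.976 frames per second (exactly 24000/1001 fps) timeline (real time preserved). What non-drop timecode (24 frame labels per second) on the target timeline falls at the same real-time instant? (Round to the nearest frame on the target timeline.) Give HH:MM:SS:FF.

00:44:41:07

Source frame index: (0×3600 + 44×60 + 43) × 50 + 48 = 134198.
Real time: 134198 / (50) = 67099/25 s.
Target frame: (67099/25) × (24000/1001) = 64415040/1001 ≈ 64350.689 → 64351.
At 24 labels/s: frame 64351 → 00:44:41:07.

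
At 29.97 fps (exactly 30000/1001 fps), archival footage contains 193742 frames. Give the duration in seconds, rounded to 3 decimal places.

6464.525 seconds

Running time = 193742 × 1001/30000 = 96967871/15000 s ≈ 6464.525 s.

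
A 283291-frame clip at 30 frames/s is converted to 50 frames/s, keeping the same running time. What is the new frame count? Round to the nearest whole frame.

472152 frames

Frames at target rate = 283291 × (50) / (30) = 1416455/3 ≈ 472151.667.
Nearest whole frame: 472152.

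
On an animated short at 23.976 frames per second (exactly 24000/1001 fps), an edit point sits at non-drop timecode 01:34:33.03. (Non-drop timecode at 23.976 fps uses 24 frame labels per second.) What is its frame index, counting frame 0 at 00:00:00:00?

frame 136155

Total seconds to the label: (1 × 3600 + 34 × 60 + 33) = 5673.
Frame index = 5673 × 24 + 3 = 136155.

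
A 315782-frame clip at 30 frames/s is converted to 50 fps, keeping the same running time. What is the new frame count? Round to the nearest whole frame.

Frames at target rate = 315782 × (50) / (30) = 1578910/3 ≈ 526303.333.
Nearest whole frame: 526303.

526303 frames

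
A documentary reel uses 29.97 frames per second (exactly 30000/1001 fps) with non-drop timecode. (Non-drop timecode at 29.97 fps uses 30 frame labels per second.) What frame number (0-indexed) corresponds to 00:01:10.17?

Total seconds to the label: (0 × 3600 + 1 × 60 + 10) = 70.
Frame index = 70 × 30 + 17 = 2117.

frame 2117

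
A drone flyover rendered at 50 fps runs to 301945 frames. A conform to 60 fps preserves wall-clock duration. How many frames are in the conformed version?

362334 frames

Target frames = source frames × (target rate / source rate) = 301945 × (60)/(50) = 301945 × 6/5 = 362334.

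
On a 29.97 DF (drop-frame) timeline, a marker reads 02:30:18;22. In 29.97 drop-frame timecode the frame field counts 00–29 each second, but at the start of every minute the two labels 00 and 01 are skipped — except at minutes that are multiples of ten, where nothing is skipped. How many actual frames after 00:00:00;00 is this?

Complete 10-minute blocks: 15, each 17982 frames → 269730.
Remaining 0 whole minutes in the current block: 0 frames.
Within the current minute: 18 × 30 + 22 = 562. Total = 269730 + 0 + 562 = 270292.

270292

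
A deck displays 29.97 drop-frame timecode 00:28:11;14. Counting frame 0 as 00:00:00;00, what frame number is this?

Complete 10-minute blocks: 2, each 17982 frames → 35964.
Remaining 8 whole minutes in the current block: 1800 + 7 × 1798 = 14386 frames.
Within the current minute: 11 × 30 + 14 − 2 = 342 (labels ;00/;01 skipped at this minute). Total = 35964 + 14386 + 342 = 50692.

50692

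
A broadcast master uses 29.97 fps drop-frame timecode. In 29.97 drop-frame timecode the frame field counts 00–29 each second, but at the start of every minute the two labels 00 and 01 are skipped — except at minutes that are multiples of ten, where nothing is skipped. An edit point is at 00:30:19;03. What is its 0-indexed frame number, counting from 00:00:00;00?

Complete 10-minute blocks: 3, each 17982 frames → 53946.
Remaining 0 whole minutes in the current block: 0 frames.
Within the current minute: 19 × 30 + 3 = 573. Total = 53946 + 0 + 573 = 54519.

54519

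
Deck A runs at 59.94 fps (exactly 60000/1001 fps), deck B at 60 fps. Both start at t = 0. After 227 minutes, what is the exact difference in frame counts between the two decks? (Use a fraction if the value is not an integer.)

227 min = 13620 s.
A emits 60000/1001 × 13620 = 817200000/1001 frames; B emits 60 × 13620 = 817200.
Difference = 817200/1001 frames (≈ 816.3836); B is ahead of A.

817200/1001 frames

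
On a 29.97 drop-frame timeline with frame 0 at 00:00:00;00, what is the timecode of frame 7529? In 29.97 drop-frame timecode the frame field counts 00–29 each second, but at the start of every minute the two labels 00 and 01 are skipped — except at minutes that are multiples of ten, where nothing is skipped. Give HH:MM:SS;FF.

Ten DF minutes hold 17982 frames, so frame 7529 lies in block 0 (frames 0–17981) with 7529 frames into that block.
The block's first minute is 1800 frames and the rest 1798 each; 7529 frames reaches minute 4, so 0 × 18 + 4 × 2 = 8 labels have been skipped so far.
Adding those back, label number 7529 + 8 = 7537 at 30 labels/s is 251 s + 7 f = 0 h 4 min 11 s frame 7, i.e. 00:04:11;07.

00:04:11;07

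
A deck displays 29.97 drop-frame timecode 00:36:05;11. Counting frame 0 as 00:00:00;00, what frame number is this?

64895

Complete 10-minute blocks: 3, each 17982 frames → 53946.
Remaining 6 whole minutes in the current block: 1800 + 5 × 1798 = 10790 frames.
Within the current minute: 5 × 30 + 11 − 2 = 159 (labels ;00/;01 skipped at this minute). Total = 53946 + 10790 + 159 = 64895.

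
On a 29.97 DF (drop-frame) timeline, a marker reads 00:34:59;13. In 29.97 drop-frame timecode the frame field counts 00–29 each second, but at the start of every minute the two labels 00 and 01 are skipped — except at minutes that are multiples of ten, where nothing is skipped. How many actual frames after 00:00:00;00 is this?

Complete 10-minute blocks: 3, each 17982 frames → 53946.
Remaining 4 whole minutes in the current block: 1800 + 3 × 1798 = 7194 frames.
Within the current minute: 59 × 30 + 13 − 2 = 1781 (labels ;00/;01 skipped at this minute). Total = 53946 + 7194 + 1781 = 62921.

62921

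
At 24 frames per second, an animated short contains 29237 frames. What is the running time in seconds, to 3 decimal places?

1218.208 seconds

Running time = 29237 × 1/24 = 29237/24 s ≈ 1218.208 s.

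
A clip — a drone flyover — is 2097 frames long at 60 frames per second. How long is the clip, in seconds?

Running time = 2097 / (60) = 34.95 s.

34.95 seconds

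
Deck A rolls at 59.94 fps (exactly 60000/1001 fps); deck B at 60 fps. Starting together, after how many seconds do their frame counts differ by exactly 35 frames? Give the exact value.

7007/12 seconds

The gap grows by |60 − 60000/1001| = 60/1001 frames per second.
Time for a 35-frame gap: 35 ÷ (60/1001) = 7007/12 s.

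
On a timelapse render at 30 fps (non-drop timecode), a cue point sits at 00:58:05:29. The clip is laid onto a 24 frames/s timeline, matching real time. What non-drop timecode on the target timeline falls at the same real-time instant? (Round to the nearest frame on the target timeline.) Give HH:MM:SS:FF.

00:58:05:23

Source frame index: (0×3600 + 58×60 + 5) × 30 + 29 = 104579.
Real time: 104579 / (30) = 104579/30 s.
Target frame: (104579/30) × (24) = 418316/5 ≈ 83663.200 → 83663.
At 24 labels/s: frame 83663 → 00:58:05:23.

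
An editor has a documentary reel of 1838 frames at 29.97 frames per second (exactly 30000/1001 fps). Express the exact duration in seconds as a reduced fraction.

919919/15000 seconds

Running time = 1838 ÷ (30000/1001) = 1838 × 1001/30000 = 919919/15000 s.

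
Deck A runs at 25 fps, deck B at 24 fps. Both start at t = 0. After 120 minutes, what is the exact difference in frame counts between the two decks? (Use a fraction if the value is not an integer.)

120 min = 7200 s.
A emits 25 × 7200 = 180000 frames; B emits 24 × 7200 = 172800.
Difference = 7200 frames; B is behind A.

7200 frames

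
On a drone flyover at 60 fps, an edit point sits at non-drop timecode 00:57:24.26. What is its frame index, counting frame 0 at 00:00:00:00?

frame 206666

Total seconds to the label: (0 × 3600 + 57 × 60 + 24) = 3444.
Frame index = 3444 × 60 + 26 = 206666.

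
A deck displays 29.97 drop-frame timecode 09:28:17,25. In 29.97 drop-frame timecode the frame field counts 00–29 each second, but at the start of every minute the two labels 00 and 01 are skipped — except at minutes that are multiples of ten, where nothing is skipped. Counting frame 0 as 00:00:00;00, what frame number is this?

Complete 10-minute blocks: 56, each 17982 frames → 1006992.
Remaining 8 whole minutes in the current block: 1800 + 7 × 1798 = 14386 frames.
Within the current minute: 17 × 30 + 25 − 2 = 533 (labels ;00/;01 skipped at this minute). Total = 1006992 + 14386 + 533 = 1021911.

1021911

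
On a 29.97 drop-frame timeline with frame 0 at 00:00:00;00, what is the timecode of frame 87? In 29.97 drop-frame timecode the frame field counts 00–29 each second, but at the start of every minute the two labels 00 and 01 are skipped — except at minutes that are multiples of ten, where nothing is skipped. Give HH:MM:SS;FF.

Ten DF minutes hold 17982 frames, so frame 87 lies in block 0 (frames 0–17981) with 87 frames into that block.
The block's first minute is 1800 frames and the rest 1798 each; 87 frames reaches minute 0, so 0 × 18 + 0 × 2 = 0 labels have been skipped so far.
Adding those back, label number 87 + 0 = 87 at 30 labels/s is 2 s + 27 f = 0 h 0 min 2 s frame 27, i.e. 00:00:02;27.

00:00:02;27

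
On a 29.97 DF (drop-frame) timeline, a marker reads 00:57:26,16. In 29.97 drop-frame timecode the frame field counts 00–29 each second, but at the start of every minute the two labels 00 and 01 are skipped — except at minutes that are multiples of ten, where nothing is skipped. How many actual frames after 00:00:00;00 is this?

103292

Complete 10-minute blocks: 5, each 17982 frames → 89910.
Remaining 7 whole minutes in the current block: 1800 + 6 × 1798 = 12588 frames.
Within the current minute: 26 × 30 + 16 − 2 = 794 (labels ;00/;01 skipped at this minute). Total = 89910 + 12588 + 794 = 103292.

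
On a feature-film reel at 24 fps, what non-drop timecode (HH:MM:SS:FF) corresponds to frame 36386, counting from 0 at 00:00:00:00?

00:25:16:02

36386 ÷ 24 = 1516 full seconds, remainder 2 frames.
1516 s = 0 h 25 min 16 s.
Timecode: 00:25:16:02.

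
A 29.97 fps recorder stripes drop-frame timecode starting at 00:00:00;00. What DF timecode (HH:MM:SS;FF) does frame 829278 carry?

07:41:10;08

Ten DF minutes hold 17982 frames, so frame 829278 lies in block 46 (frames 827172–845153) with 2106 frames into that block.
The block's first minute is 1800 frames and the rest 1798 each; 2106 frames reaches minute 1, so 46 × 18 + 1 × 2 = 830 labels have been skipped so far.
Adding those back, label number 829278 + 830 = 830108 at 30 labels/s is 27670 s + 8 f = 7 h 41 min 10 s frame 8, i.e. 07:41:10;08.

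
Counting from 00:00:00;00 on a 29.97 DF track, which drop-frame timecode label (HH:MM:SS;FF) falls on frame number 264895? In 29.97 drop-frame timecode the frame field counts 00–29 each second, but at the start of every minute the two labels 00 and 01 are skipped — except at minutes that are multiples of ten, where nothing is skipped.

02:27:18;21

Ten DF minutes hold 17982 frames, so frame 264895 lies in block 14 (frames 251748–269729) with 13147 frames into that block.
The block's first minute is 1800 frames and the rest 1798 each; 13147 frames reaches minute 7, so 14 × 18 + 7 × 2 = 266 labels have been skipped so far.
Adding those back, label number 264895 + 266 = 265161 at 30 labels/s is 8838 s + 21 f = 2 h 27 min 18 s frame 21, i.e. 02:27:18;21.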